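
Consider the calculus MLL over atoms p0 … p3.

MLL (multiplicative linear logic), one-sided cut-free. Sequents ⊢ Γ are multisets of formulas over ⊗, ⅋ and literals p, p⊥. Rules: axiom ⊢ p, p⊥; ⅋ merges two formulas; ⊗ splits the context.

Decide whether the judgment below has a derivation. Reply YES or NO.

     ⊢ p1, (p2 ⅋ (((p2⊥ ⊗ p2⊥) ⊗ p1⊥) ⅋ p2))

Proof tree:
[⅋]  ⊢ p1, (p2 ⅋ (((p2⊥ ⊗ p2⊥) ⊗ p1⊥) ⅋ p2))
  [⅋]  ⊢ p2, p1, (((p2⊥ ⊗ p2⊥) ⊗ p1⊥) ⅋ p2)
    [⊗]  ⊢ p2, p2, p1, ((p2⊥ ⊗ p2⊥) ⊗ p1⊥)
      [⊗]  ⊢ p2, p2, (p2⊥ ⊗ p2⊥)
        [Ax]  ⊢ p2, p2⊥
        [Ax]  ⊢ p2, p2⊥
      [Ax]  ⊢ p1, p1⊥

Result: YES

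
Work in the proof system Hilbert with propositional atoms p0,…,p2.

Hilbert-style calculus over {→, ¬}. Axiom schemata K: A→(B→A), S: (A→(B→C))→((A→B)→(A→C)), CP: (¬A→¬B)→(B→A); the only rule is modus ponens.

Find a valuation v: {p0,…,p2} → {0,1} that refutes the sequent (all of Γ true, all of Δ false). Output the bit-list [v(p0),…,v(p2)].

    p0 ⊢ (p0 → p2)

Enumerate valuations to refute Γ ⊢ Δ:
  v=000: Γ:[p0=F] Δ:[(p0 → p2)=T] refutes=False
  v=001: Γ:[p0=F] Δ:[(p0 → p2)=T] refutes=False
  v=010: Γ:[p0=F] Δ:[(p0 → p2)=T] refutes=False
  v=011: Γ:[p0=F] Δ:[(p0 → p2)=T] refutes=False
  v=100: Γ:[p0=T] Δ:[(p0 → p2)=F] refutes=True  ← countermodel

Result: [1, 0, 0]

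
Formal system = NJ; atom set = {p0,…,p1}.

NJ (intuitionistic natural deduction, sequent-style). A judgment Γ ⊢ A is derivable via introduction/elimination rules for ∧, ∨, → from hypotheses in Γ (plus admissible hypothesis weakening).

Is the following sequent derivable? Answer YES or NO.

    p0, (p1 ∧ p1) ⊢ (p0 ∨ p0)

Proof tree:
[Wk] p0, (p1 ∧ p1) ⊢ (p0 ∨ p0)
  [∨I₂] p0 ⊢ (p0 ∨ p0)
    [Ax] p0 ⊢ p0

Result: YES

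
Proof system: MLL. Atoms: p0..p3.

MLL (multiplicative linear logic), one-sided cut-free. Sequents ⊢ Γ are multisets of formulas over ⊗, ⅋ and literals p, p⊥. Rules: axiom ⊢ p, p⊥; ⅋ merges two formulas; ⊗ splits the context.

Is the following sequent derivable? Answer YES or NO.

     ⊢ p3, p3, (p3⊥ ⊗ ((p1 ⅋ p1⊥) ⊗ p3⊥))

Derivation trace:
[⊗]  ⊢ p3, p3, (p3⊥ ⊗ ((p1 ⅋ p1⊥) ⊗ p3⊥))
  [Ax]  ⊢ p3, p3⊥
  [⊗]  ⊢ p3, ((p1 ⅋ p1⊥) ⊗ p3⊥)
    [⅋]  ⊢ (p1 ⅋ p1⊥)
      [Ax]  ⊢ p1, p1⊥
    [Ax]  ⊢ p3, p3⊥

Result: YES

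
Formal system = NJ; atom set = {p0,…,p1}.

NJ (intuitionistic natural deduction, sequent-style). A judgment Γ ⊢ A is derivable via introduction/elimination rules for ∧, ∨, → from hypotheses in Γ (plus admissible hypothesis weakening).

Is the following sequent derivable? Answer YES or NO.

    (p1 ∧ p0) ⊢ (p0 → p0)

Derivation trace:
[→I] (p1 ∧ p0) ⊢ (p0 → p0)
  [Wk] p0, (p1 ∧ p0) ⊢ p0
    [Ax] p0 ⊢ p0

Result: YES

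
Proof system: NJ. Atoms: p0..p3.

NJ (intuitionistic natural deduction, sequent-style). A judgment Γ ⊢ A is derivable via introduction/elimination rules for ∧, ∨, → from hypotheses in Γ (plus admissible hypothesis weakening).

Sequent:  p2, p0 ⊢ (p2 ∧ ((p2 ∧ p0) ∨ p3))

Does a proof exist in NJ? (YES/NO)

Derivation trace:
[∧I] p2, p0 ⊢ (p2 ∧ ((p2 ∧ p0) ∨ p3))
  [Ax] p2 ⊢ p2
  [∨I₁] p2, p0 ⊢ ((p2 ∧ p0) ∨ p3)
    [∧I] p2, p0 ⊢ (p2 ∧ p0)
      [Ax] p2 ⊢ p2
      [Ax] p0 ⊢ p0

Result: YES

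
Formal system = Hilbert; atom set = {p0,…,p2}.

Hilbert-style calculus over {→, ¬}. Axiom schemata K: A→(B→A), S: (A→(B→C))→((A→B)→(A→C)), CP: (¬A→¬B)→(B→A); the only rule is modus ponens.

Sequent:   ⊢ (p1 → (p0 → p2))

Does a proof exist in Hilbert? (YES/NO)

Search for a countermodel by truth-table:
  v=000: Γ:[] Δ:[(p1 → (p0 → p2))=T] refutes=False
  v=001: Γ:[] Δ:[(p1 → (p0 → p2))=T] refutes=False
  v=010: Γ:[] Δ:[(p1 → (p0 → p2))=T] refutes=False
  v=011: Γ:[] Δ:[(p1 → (p0 → p2))=T] refutes=False
  v=100: Γ:[] Δ:[(p1 → (p0 → p2))=T] refutes=False
  v=101: Γ:[] Δ:[(p1 → (p0 → p2))=T] refutes=False
  v=110: Γ:[] Δ:[(p1 → (p0 → p2))=F] refutes=True  ← countermodel

Result: NO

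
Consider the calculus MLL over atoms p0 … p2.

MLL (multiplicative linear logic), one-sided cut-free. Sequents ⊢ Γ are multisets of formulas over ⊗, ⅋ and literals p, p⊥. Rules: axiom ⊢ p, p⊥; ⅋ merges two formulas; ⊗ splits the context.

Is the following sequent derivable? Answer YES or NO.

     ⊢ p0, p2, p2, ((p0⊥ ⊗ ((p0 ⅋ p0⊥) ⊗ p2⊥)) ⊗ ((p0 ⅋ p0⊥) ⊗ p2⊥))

Derivation (root first):
[⊗]  ⊢ p0, p2, p2, ((p0⊥ ⊗ ((p0 ⅋ p0⊥) ⊗ p2⊥)) ⊗ ((p0 ⅋ p0⊥) ⊗ p2⊥))
  [⊗]  ⊢ p0, p2, (p0⊥ ⊗ ((p0 ⅋ p0⊥) ⊗ p2⊥))
    [Ax]  ⊢ p0, p0⊥
    [⊗]  ⊢ p2, ((p0 ⅋ p0⊥) ⊗ p2⊥)
      [⅋]  ⊢ (p0 ⅋ p0⊥)
        [Ax]  ⊢ p0, p0⊥
      [Ax]  ⊢ p2, p2⊥
  [⊗]  ⊢ p2, ((p0 ⅋ p0⊥) ⊗ p2⊥)
    [⅋]  ⊢ (p0 ⅋ p0⊥)
      [Ax]  ⊢ p0, p0⊥
    [Ax]  ⊢ p2, p2⊥

Result: YES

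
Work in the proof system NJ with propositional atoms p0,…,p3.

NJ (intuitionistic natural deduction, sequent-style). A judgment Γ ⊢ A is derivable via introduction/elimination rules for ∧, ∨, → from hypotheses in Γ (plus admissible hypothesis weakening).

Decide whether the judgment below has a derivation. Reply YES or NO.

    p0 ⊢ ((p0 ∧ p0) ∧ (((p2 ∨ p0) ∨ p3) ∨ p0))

Derivation (root first):
[∧I] p0 ⊢ ((p0 ∧ p0) ∧ (((p2 ∨ p0) ∨ p3) ∨ p0))
  [∧I] p0 ⊢ (p0 ∧ p0)
    [Ax] p0 ⊢ p0
    [Ax] p0 ⊢ p0
  [∨I₁] p0 ⊢ (((p2 ∨ p0) ∨ p3) ∨ p0)
    [∨I₁] p0 ⊢ ((p2 ∨ p0) ∨ p3)
      [∨I₂] p0 ⊢ (p2 ∨ p0)
        [Ax] p0 ⊢ p0

Result: YES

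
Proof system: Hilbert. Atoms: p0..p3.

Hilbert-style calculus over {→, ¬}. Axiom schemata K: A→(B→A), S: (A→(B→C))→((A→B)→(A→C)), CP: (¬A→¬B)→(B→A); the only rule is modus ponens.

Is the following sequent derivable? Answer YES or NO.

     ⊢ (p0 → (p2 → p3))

Truth-table refutation:
  v=0000: Γ:[] Δ:[(p0 → (p2 → p3))=T] refutes=False
  v=0001: Γ:[] Δ:[(p0 → (p2 → p3))=T] refutes=False
  v=0010: Γ:[] Δ:[(p0 → (p2 → p3))=T] refutes=False
  v=0011: Γ:[] Δ:[(p0 → (p2 → p3))=T] refutes=False
  v=0100: Γ:[] Δ:[(p0 → (p2 → p3))=T] refutes=False
  v=0101: Γ:[] Δ:[(p0 → (p2 → p3))=T] refutes=False
  v=0110: Γ:[] Δ:[(p0 → (p2 → p3))=T] refutes=False
  v=0111: Γ:[] Δ:[(p0 → (p2 → p3))=T] refutes=False
  v=1000: Γ:[] Δ:[(p0 → (p2 → p3))=T] refutes=False
  v=1001: Γ:[] Δ:[(p0 → (p2 → p3))=T] refutes=False
  v=1010: Γ:[] Δ:[(p0 → (p2 → p3))=F] refutes=True  ← countermodel

Result: NO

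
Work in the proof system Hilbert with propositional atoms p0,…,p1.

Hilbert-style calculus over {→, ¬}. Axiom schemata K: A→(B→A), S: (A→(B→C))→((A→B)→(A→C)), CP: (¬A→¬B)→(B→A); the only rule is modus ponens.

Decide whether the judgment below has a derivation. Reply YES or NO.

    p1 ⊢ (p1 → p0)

Search for a countermodel by truth-table:
  v=00: Γ:[p1=F] Δ:[(p1 → p0)=T] refutes=False
  v=01: Γ:[p1=T] Δ:[(p1 → p0)=F] refutes=True  ← countermodel

Result: NO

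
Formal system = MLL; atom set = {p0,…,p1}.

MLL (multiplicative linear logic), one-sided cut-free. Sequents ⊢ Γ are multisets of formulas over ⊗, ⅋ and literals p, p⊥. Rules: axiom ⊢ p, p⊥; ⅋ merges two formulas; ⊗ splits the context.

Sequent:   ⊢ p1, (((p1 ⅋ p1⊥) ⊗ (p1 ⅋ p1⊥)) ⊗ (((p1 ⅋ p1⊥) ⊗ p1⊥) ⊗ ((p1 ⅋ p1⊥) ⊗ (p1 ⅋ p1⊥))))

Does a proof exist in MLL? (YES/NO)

Proof tree:
[⊗]  ⊢ p1, (((p1 ⅋ p1⊥) ⊗ (p1 ⅋ p1⊥)) ⊗ (((p1 ⅋ p1⊥) ⊗ p1⊥) ⊗ ((p1 ⅋ p1⊥) ⊗ (p1 ⅋ p1⊥))))
  [⊗]  ⊢ ((p1 ⅋ p1⊥) ⊗ (p1 ⅋ p1⊥))
    [⅋]  ⊢ (p1 ⅋ p1⊥)
      [Ax]  ⊢ p1, p1⊥
    [⅋]  ⊢ (p1 ⅋ p1⊥)
      [Ax]  ⊢ p1, p1⊥
  [⊗]  ⊢ p1, (((p1 ⅋ p1⊥) ⊗ p1⊥) ⊗ ((p1 ⅋ p1⊥) ⊗ (p1 ⅋ p1⊥)))
    [⊗]  ⊢ p1, ((p1 ⅋ p1⊥) ⊗ p1⊥)
      [⅋]  ⊢ (p1 ⅋ p1⊥)
        [Ax]  ⊢ p1, p1⊥
      [Ax]  ⊢ p1, p1⊥
    [⊗]  ⊢ ((p1 ⅋ p1⊥) ⊗ (p1 ⅋ p1⊥))
      [⅋]  ⊢ (p1 ⅋ p1⊥)
        [Ax]  ⊢ p1, p1⊥
      [⅋]  ⊢ (p1 ⅋ p1⊥)
        [Ax]  ⊢ p1, p1⊥

Result: YES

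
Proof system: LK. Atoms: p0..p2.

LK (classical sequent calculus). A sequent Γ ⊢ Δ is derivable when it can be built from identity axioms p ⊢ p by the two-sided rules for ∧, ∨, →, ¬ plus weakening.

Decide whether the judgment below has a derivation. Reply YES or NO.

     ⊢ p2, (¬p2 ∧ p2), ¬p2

Derivation (root first):
[¬R]  ⊢ p2, (¬p2 ∧ p2), ¬p2
  [∧R] p2 ⊢ p2, (¬p2 ∧ p2)
    [¬R]  ⊢ p2, ¬p2
      [Ax] p2 ⊢ p2
    [Ax] p2 ⊢ p2

Result: YES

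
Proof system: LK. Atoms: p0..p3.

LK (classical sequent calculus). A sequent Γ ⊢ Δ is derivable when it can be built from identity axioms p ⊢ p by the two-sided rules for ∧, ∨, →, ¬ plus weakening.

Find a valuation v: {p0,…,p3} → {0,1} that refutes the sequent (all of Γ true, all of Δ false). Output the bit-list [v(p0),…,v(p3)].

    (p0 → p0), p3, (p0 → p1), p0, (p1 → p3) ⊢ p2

Truth-table refutation:
  v=0000: Γ:[(p0 → p0)=T, p3=F, (p0 → p1)=T, p0=F, (p1 → p3)=T] Δ:[p2=F] refutes=False
  v=0001: Γ:[(p0 → p0)=T, p3=T, (p0 → p1)=T, p0=F, (p1 → p3)=T] Δ:[p2=F] refutes=False
  v=0010: Γ:[(p0 → p0)=T, p3=F, (p0 → p1)=T, p0=F, (p1 → p3)=T] Δ:[p2=T] refutes=False
  v=0011: Γ:[(p0 → p0)=T, p3=T, (p0 → p1)=T, p0=F, (p1 → p3)=T] Δ:[p2=T] refutes=False
  v=0100: Γ:[(p0 → p0)=T, p3=F, (p0 → p1)=T, p0=F, (p1 → p3)=F] Δ:[p2=F] refutes=False
  v=0101: Γ:[(p0 → p0)=T, p3=T, (p0 → p1)=T, p0=F, (p1 → p3)=T] Δ:[p2=F] refutes=False
  v=0110: Γ:[(p0 → p0)=T, p3=F, (p0 → p1)=T, p0=F, (p1 → p3)=F] Δ:[p2=T] refutes=False
  v=0111: Γ:[(p0 → p0)=T, p3=T, (p0 → p1)=T, p0=F, (p1 → p3)=T] Δ:[p2=T] refutes=False
  v=1000: Γ:[(p0 → p0)=T, p3=F, (p0 → p1)=F, p0=T, (p1 → p3)=T] Δ:[p2=F] refutes=False
  v=1001: Γ:[(p0 → p0)=T, p3=T, (p0 → p1)=F, p0=T, (p1 → p3)=T] Δ:[p2=F] refutes=False
  v=1010: Γ:[(p0 → p0)=T, p3=F, (p0 → p1)=F, p0=T, (p1 → p3)=T] Δ:[p2=T] refutes=False
  v=1011: Γ:[(p0 → p0)=T, p3=T, (p0 → p1)=F, p0=T, (p1 → p3)=T] Δ:[p2=T] refutes=False
  v=1100: Γ:[(p0 → p0)=T, p3=F, (p0 → p1)=T, p0=T, (p1 → p3)=F] Δ:[p2=F] refutes=False
  v=1101: Γ:[(p0 → p0)=T, p3=T, (p0 → p1)=T, p0=T, (p1 → p3)=T] Δ:[p2=F] refutes=True  ← countermodel

Result: [1, 1, 0, 1]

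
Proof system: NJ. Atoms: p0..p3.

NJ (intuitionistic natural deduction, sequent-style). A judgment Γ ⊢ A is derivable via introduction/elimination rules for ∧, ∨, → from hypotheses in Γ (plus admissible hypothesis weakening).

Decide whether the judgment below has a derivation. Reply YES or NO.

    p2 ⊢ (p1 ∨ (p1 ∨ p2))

Derivation (root first):
[∨I₂] p2 ⊢ (p1 ∨ (p1 ∨ p2))
  [∨I₂] p2 ⊢ (p1 ∨ p2)
    [Ax] p2 ⊢ p2

Result: YES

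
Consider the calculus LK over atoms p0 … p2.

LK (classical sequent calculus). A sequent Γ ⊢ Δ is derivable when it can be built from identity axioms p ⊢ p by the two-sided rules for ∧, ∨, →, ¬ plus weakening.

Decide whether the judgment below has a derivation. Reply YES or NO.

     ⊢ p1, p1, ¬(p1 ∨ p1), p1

Proof tree:
[WR]  ⊢ p1, p1, ¬(p1 ∨ p1), p1
  [¬R]  ⊢ p1, p1, ¬(p1 ∨ p1)
    [WR] (p1 ∨ p1) ⊢ p1, p1
      [∨L] (p1 ∨ p1) ⊢ p1
        [Ax] p1 ⊢ p1
        [Ax] p1 ⊢ p1

Result: YES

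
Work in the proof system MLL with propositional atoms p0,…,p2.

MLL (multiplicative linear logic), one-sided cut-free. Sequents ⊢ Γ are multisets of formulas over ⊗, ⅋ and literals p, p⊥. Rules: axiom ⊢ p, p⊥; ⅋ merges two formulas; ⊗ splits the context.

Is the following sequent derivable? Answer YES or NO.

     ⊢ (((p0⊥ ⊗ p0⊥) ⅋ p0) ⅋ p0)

Proof tree:
[⅋]  ⊢ (((p0⊥ ⊗ p0⊥) ⅋ p0) ⅋ p0)
  [⅋]  ⊢ p0, ((p0⊥ ⊗ p0⊥) ⅋ p0)
    [⊗]  ⊢ p0, p0, (p0⊥ ⊗ p0⊥)
      [Ax]  ⊢ p0, p0⊥
      [Ax]  ⊢ p0, p0⊥

Result: YES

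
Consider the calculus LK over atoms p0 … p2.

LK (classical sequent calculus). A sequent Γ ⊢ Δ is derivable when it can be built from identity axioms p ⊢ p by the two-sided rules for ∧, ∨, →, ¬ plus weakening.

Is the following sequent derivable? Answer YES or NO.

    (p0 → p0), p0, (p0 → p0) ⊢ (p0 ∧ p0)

Derivation trace:
[→L] (p0 → p0), p0, (p0 → p0) ⊢ (p0 ∧ p0)
  [Ax] p0 ⊢ p0
  [∧R] (p0 → p0), p0 ⊢ (p0 ∧ p0)
    [WL] p0, p0 ⊢ p0
      [Ax] p0 ⊢ p0
    [→L] p0, (p0 → p0) ⊢ p0
      [Ax] p0 ⊢ p0
      [Ax] p0 ⊢ p0

Result: YES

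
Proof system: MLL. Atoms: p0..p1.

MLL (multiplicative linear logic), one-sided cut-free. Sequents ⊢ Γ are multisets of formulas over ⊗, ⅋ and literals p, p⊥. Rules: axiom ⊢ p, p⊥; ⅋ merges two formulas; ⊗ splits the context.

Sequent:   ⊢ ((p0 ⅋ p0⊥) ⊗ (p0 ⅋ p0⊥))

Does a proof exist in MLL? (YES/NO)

Proof tree:
[⊗]  ⊢ ((p0 ⅋ p0⊥) ⊗ (p0 ⅋ p0⊥))
  [⅋]  ⊢ (p0 ⅋ p0⊥)
    [Ax]  ⊢ p0, p0⊥
  [⅋]  ⊢ (p0 ⅋ p0⊥)
    [Ax]  ⊢ p0, p0⊥

Result: YES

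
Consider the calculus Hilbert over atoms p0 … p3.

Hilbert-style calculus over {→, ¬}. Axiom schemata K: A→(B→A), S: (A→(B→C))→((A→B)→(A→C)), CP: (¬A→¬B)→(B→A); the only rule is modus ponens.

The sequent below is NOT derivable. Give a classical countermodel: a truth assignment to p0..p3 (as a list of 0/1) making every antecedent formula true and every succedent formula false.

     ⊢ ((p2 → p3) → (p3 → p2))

Enumerate valuations to refute Γ ⊢ Δ:
  v=0000: Γ:[] Δ:[((p2 → p3) → (p3 → p2))=T] refutes=False
  v=0001: Γ:[] Δ:[((p2 → p3) → (p3 → p2))=F] refutes=True  ← countermodel

Result: [0, 0, 0, 1]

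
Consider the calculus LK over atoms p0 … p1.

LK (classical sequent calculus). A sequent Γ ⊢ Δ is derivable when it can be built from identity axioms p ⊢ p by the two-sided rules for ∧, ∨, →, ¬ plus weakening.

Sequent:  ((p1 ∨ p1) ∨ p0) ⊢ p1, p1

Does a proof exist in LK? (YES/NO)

Search for a countermodel by truth-table:
  v=00: Γ:[((p1 ∨ p1) ∨ p0)=F] Δ:[p1=F, p1=F] refutes=False
  v=01: Γ:[((p1 ∨ p1) ∨ p0)=T] Δ:[p1=T, p1=T] refutes=False
  v=10: Γ:[((p1 ∨ p1) ∨ p0)=T] Δ:[p1=F, p1=F] refutes=True  ← countermodel

Result: NO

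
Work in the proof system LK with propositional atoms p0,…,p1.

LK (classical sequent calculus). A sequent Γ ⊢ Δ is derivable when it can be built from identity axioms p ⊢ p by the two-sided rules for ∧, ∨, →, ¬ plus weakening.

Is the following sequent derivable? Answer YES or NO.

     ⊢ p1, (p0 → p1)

Search for a countermodel by truth-table:
  v=00: Γ:[] Δ:[p1=F, (p0 → p1)=T] refutes=False
  v=01: Γ:[] Δ:[p1=T, (p0 → p1)=T] refutes=False
  v=10: Γ:[] Δ:[p1=F, (p0 → p1)=F] refutes=True  ← countermodel

Result: NO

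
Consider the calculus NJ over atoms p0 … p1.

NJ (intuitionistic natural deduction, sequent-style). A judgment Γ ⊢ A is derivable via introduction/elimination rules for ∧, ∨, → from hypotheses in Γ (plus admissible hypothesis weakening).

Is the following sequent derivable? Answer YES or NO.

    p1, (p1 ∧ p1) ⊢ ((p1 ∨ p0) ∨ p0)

Proof tree:
[∨I₁] p1, (p1 ∧ p1) ⊢ ((p1 ∨ p0) ∨ p0)
  [Wk] p1, (p1 ∧ p1) ⊢ (p1 ∨ p0)
    [∨I₁] p1 ⊢ (p1 ∨ p0)
      [Ax] p1 ⊢ p1

Result: YES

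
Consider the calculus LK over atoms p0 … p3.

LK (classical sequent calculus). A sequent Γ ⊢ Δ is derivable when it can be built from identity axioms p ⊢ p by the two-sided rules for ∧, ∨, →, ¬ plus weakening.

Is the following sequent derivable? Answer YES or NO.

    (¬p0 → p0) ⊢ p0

Proof tree:
[→L] (¬p0 → p0) ⊢ p0
  [¬R]  ⊢ p0, ¬p0
    [Ax] p0 ⊢ p0
  [WR] p0 ⊢ p0, p0
    [Ax] p0 ⊢ p0

Result: YES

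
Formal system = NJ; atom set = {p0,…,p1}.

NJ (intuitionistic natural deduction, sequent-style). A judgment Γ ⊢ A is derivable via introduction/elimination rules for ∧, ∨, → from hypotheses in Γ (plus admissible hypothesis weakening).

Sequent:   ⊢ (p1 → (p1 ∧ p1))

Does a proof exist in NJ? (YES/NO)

Derivation (root first):
[→I]  ⊢ (p1 → (p1 ∧ p1))
  [∧I] p1 ⊢ (p1 ∧ p1)
    [Ax] p1 ⊢ p1
    [Ax] p1 ⊢ p1

Result: YES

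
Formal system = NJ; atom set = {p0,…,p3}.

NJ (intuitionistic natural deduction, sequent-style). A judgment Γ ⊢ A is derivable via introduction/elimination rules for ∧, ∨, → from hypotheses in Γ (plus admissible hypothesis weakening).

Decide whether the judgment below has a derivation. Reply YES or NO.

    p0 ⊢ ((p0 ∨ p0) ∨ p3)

Derivation trace:
[∨I₁] p0 ⊢ ((p0 ∨ p0) ∨ p3)
  [∨I₁] p0 ⊢ (p0 ∨ p0)
    [Ax] p0 ⊢ p0

Result: YES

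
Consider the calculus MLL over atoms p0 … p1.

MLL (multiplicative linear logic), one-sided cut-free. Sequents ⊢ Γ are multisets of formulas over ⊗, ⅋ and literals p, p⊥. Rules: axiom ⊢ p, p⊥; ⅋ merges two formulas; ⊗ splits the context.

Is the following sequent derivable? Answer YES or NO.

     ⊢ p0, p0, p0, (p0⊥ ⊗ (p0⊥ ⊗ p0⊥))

Derivation (root first):
[⊗]  ⊢ p0, p0, p0, (p0⊥ ⊗ (p0⊥ ⊗ p0⊥))
  [Ax]  ⊢ p0, p0⊥
  [⊗]  ⊢ p0, p0, (p0⊥ ⊗ p0⊥)
    [Ax]  ⊢ p0, p0⊥
    [Ax]  ⊢ p0, p0⊥

Result: YES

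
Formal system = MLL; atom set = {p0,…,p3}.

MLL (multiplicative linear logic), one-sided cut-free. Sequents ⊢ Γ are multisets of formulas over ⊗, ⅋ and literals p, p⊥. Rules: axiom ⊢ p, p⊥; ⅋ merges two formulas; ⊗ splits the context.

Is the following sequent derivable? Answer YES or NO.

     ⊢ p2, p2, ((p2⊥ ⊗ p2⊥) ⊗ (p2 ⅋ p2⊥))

Derivation trace:
[⊗]  ⊢ p2, p2, ((p2⊥ ⊗ p2⊥) ⊗ (p2 ⅋ p2⊥))
  [⊗]  ⊢ p2, p2, (p2⊥ ⊗ p2⊥)
    [Ax]  ⊢ p2, p2⊥
    [Ax]  ⊢ p2, p2⊥
  [⅋]  ⊢ (p2 ⅋ p2⊥)
    [Ax]  ⊢ p2, p2⊥

Result: YES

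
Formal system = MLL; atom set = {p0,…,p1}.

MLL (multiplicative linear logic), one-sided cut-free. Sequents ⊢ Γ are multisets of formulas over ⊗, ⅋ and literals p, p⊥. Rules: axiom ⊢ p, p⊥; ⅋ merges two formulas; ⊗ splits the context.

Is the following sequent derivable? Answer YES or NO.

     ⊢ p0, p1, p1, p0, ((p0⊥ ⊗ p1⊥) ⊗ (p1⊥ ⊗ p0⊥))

Proof tree:
[⊗]  ⊢ p0, p1, p1, p0, ((p0⊥ ⊗ p1⊥) ⊗ (p1⊥ ⊗ p0⊥))
  [⊗]  ⊢ p0, p1, (p0⊥ ⊗ p1⊥)
    [Ax]  ⊢ p0, p0⊥
    [Ax]  ⊢ p1, p1⊥
  [⊗]  ⊢ p1, p0, (p1⊥ ⊗ p0⊥)
    [Ax]  ⊢ p1, p1⊥
    [Ax]  ⊢ p0, p0⊥

Result: YES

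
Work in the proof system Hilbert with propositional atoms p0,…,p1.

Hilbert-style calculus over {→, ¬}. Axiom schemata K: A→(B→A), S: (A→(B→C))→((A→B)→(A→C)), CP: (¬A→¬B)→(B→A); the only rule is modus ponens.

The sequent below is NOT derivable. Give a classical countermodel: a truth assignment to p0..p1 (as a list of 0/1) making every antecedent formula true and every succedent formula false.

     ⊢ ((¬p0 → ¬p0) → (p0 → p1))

Truth-table refutation:
  v=00: Γ:[] Δ:[((¬p0 → ¬p0) → (p0 → p1))=T] refutes=False
  v=01: Γ:[] Δ:[((¬p0 → ¬p0) → (p0 → p1))=T] refutes=False
  v=10: Γ:[] Δ:[((¬p0 → ¬p0) → (p0 → p1))=F] refutes=True  ← countermodel

Result: [1, 0]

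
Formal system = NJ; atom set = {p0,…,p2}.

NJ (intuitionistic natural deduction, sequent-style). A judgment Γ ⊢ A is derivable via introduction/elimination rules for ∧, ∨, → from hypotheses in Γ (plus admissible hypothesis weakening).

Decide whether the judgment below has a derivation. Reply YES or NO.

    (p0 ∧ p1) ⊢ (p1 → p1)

Proof tree:
[→I] (p0 ∧ p1) ⊢ (p1 → p1)
  [Wk] p1, (p0 ∧ p1) ⊢ p1
    [Ax] p1 ⊢ p1

Result: YES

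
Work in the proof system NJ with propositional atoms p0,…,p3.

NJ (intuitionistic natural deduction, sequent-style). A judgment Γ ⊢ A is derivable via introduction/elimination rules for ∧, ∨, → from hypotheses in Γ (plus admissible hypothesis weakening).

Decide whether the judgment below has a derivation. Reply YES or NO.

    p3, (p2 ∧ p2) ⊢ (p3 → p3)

Derivation trace:
[→I] p3, (p2 ∧ p2) ⊢ (p3 → p3)
  [Wk] p3, p3, (p2 ∧ p2) ⊢ p3
    [Wk] p3, p3 ⊢ p3
      [Ax] p3 ⊢ p3

Result: YES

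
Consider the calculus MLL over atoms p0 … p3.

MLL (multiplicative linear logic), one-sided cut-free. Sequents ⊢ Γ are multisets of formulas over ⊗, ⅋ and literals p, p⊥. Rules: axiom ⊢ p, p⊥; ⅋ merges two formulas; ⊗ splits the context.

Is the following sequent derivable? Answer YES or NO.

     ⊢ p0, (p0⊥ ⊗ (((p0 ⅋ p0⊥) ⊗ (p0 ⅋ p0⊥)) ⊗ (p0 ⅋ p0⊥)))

Proof tree:
[⊗]  ⊢ p0, (p0⊥ ⊗ (((p0 ⅋ p0⊥) ⊗ (p0 ⅋ p0⊥)) ⊗ (p0 ⅋ p0⊥)))
  [Ax]  ⊢ p0, p0⊥
  [⊗]  ⊢ (((p0 ⅋ p0⊥) ⊗ (p0 ⅋ p0⊥)) ⊗ (p0 ⅋ p0⊥))
    [⊗]  ⊢ ((p0 ⅋ p0⊥) ⊗ (p0 ⅋ p0⊥))
      [⅋]  ⊢ (p0 ⅋ p0⊥)
        [Ax]  ⊢ p0, p0⊥
      [⅋]  ⊢ (p0 ⅋ p0⊥)
        [Ax]  ⊢ p0, p0⊥
    [⅋]  ⊢ (p0 ⅋ p0⊥)
      [Ax]  ⊢ p0, p0⊥

Result: YES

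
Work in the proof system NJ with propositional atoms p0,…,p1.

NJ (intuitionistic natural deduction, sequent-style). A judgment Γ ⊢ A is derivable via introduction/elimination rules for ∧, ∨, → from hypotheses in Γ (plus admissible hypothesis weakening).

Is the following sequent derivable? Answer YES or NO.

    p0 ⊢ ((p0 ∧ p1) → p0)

Derivation (root first):
[→I] p0 ⊢ ((p0 ∧ p1) → p0)
  [Wk] p0, (p0 ∧ p1) ⊢ p0
    [Ax] p0 ⊢ p0

Result: YES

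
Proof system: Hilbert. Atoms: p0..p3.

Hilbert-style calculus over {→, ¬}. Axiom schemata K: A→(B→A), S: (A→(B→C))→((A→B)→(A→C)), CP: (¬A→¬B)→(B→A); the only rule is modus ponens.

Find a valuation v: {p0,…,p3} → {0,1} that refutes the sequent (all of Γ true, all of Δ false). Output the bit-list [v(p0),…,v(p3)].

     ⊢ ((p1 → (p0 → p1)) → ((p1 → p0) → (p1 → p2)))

Enumerate valuations to refute Γ ⊢ Δ:
  v=0000: Γ:[] Δ:[((p1 → (p0 → p1)) → ((p1 → p0) → (p1 → p2)))=T] refutes=False
  v=0001: Γ:[] Δ:[((p1 → (p0 → p1)) → ((p1 → p0) → (p1 → p2)))=T] refutes=False
  v=0010: Γ:[] Δ:[((p1 → (p0 → p1)) → ((p1 → p0) → (p1 → p2)))=T] refutes=False
  v=0011: Γ:[] Δ:[((p1 → (p0 → p1)) → ((p1 → p0) → (p1 → p2)))=T] refutes=False
  v=0100: Γ:[] Δ:[((p1 → (p0 → p1)) → ((p1 → p0) → (p1 → p2)))=T] refutes=False
  v=0101: Γ:[] Δ:[((p1 → (p0 → p1)) → ((p1 → p0) → (p1 → p2)))=T] refutes=False
  v=0110: Γ:[] Δ:[((p1 → (p0 → p1)) → ((p1 → p0) → (p1 → p2)))=T] refutes=False
  v=0111: Γ:[] Δ:[((p1 → (p0 → p1)) → ((p1 → p0) → (p1 → p2)))=T] refutes=False
  v=1000: Γ:[] Δ:[((p1 → (p0 → p1)) → ((p1 → p0) → (p1 → p2)))=T] refutes=False
  v=1001: Γ:[] Δ:[((p1 → (p0 → p1)) → ((p1 → p0) → (p1 → p2)))=T] refutes=False
  v=1010: Γ:[] Δ:[((p1 → (p0 → p1)) → ((p1 → p0) → (p1 → p2)))=T] refutes=False
  v=1011: Γ:[] Δ:[((p1 → (p0 → p1)) → ((p1 → p0) → (p1 → p2)))=T] refutes=False
  v=1100: Γ:[] Δ:[((p1 → (p0 → p1)) → ((p1 → p0) → (p1 → p2)))=F] refutes=True  ← countermodel

Result: [1, 1, 0, 0]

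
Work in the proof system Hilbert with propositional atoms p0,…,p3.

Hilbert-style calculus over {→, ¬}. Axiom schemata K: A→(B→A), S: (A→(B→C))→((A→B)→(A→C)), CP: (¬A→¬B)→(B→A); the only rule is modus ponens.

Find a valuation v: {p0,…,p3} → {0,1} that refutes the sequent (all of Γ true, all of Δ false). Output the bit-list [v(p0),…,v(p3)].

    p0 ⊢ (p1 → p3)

Search for a countermodel by truth-table:
  v=0000: Γ:[p0=F] Δ:[(p1 → p3)=T] refutes=False
  v=0001: Γ:[p0=F] Δ:[(p1 → p3)=T] refutes=False
  v=0010: Γ:[p0=F] Δ:[(p1 → p3)=T] refutes=False
  v=0011: Γ:[p0=F] Δ:[(p1 → p3)=T] refutes=False
  v=0100: Γ:[p0=F] Δ:[(p1 → p3)=F] refutes=False
  v=0101: Γ:[p0=F] Δ:[(p1 → p3)=T] refutes=False
  v=0110: Γ:[p0=F] Δ:[(p1 → p3)=F] refutes=False
  v=0111: Γ:[p0=F] Δ:[(p1 → p3)=T] refutes=False
  v=1000: Γ:[p0=T] Δ:[(p1 → p3)=T] refutes=False
  v=1001: Γ:[p0=T] Δ:[(p1 → p3)=T] refutes=False
  v=1010: Γ:[p0=T] Δ:[(p1 → p3)=T] refutes=False
  v=1011: Γ:[p0=T] Δ:[(p1 → p3)=T] refutes=False
  v=1100: Γ:[p0=T] Δ:[(p1 → p3)=F] refutes=True  ← countermodel

Result: [1, 1, 0, 0]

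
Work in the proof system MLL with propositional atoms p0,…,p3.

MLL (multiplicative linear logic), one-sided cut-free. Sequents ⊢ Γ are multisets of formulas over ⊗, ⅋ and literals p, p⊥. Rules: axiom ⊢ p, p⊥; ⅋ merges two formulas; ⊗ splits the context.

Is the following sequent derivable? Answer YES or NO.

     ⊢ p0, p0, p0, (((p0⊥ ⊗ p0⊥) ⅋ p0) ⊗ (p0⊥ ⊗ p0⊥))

Proof tree:
[⊗]  ⊢ p0, p0, p0, (((p0⊥ ⊗ p0⊥) ⅋ p0) ⊗ (p0⊥ ⊗ p0⊥))
  [⅋]  ⊢ p0, ((p0⊥ ⊗ p0⊥) ⅋ p0)
    [⊗]  ⊢ p0, p0, (p0⊥ ⊗ p0⊥)
      [Ax]  ⊢ p0, p0⊥
      [Ax]  ⊢ p0, p0⊥
  [⊗]  ⊢ p0, p0, (p0⊥ ⊗ p0⊥)
    [Ax]  ⊢ p0, p0⊥
    [Ax]  ⊢ p0, p0⊥

Result: YES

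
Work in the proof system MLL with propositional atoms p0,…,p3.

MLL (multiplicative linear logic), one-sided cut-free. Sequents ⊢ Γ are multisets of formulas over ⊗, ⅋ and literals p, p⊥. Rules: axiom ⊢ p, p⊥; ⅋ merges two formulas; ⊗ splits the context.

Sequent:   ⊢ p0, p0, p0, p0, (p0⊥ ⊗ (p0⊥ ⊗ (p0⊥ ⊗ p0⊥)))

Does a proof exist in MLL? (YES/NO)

Proof tree:
[⊗]  ⊢ p0, p0, p0, p0, (p0⊥ ⊗ (p0⊥ ⊗ (p0⊥ ⊗ p0⊥)))
  [Ax]  ⊢ p0, p0⊥
  [⊗]  ⊢ p0, p0, p0, (p0⊥ ⊗ (p0⊥ ⊗ p0⊥))
    [Ax]  ⊢ p0, p0⊥
    [⊗]  ⊢ p0, p0, (p0⊥ ⊗ p0⊥)
      [Ax]  ⊢ p0, p0⊥
      [Ax]  ⊢ p0, p0⊥

Result: YES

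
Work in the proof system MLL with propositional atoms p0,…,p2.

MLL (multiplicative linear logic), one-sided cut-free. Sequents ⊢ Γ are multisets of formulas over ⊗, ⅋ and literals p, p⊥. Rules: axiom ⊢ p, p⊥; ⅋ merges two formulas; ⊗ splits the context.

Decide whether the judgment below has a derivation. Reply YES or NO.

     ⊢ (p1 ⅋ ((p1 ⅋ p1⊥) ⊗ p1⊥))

Derivation (root first):
[⅋]  ⊢ (p1 ⅋ ((p1 ⅋ p1⊥) ⊗ p1⊥))
  [⊗]  ⊢ p1, ((p1 ⅋ p1⊥) ⊗ p1⊥)
    [⅋]  ⊢ (p1 ⅋ p1⊥)
      [Ax]  ⊢ p1, p1⊥
    [Ax]  ⊢ p1, p1⊥

Result: YES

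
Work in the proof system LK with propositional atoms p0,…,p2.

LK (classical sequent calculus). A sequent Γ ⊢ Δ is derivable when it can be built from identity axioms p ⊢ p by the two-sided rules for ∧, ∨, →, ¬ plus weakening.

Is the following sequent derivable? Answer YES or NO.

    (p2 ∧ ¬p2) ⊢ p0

Derivation (root first):
[WR] (p2 ∧ ¬p2) ⊢ p0
  [∧L] (p2 ∧ ¬p2) ⊢ 
    [¬L] p2, ¬p2 ⊢ 
      [Ax] p2 ⊢ p2

Result: YES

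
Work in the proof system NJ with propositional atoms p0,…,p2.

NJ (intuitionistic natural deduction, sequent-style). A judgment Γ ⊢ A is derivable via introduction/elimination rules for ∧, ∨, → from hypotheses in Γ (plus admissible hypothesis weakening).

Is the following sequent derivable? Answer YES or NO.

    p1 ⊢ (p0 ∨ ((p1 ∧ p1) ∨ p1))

Derivation trace:
[∨I₂] p1 ⊢ (p0 ∨ ((p1 ∧ p1) ∨ p1))
  [∨I₁] p1 ⊢ ((p1 ∧ p1) ∨ p1)
    [∧I] p1 ⊢ (p1 ∧ p1)
      [Ax] p1 ⊢ p1
      [Ax] p1 ⊢ p1

Result: YES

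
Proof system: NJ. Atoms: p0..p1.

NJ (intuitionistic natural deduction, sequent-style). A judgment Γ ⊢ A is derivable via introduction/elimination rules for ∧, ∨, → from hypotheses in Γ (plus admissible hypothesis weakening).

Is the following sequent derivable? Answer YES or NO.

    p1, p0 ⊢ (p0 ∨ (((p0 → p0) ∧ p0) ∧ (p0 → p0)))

Proof tree:
[∨I₂] p1, p0 ⊢ (p0 ∨ (((p0 → p0) ∧ p0) ∧ (p0 → p0)))
  [∧I] p1, p0 ⊢ (((p0 → p0) ∧ p0) ∧ (p0 → p0))
    [∧I] p1, p0 ⊢ ((p0 → p0) ∧ p0)
      [→I]  ⊢ (p0 → p0)
        [Ax] p0 ⊢ p0
      [Wk] p0, p1 ⊢ p0
        [Ax] p0 ⊢ p0
    [→I]  ⊢ (p0 → p0)
      [Ax] p0 ⊢ p0

Result: YES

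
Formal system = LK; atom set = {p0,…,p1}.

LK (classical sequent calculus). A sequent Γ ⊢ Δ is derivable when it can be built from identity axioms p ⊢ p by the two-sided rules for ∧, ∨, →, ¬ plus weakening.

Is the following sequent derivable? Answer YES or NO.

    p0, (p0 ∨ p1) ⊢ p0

Proof tree:
[∨L] p0, (p0 ∨ p1) ⊢ p0
  [Ax] p0 ⊢ p0
  [WL] p0, p0, p1 ⊢ p0
    [WL] p0, p0 ⊢ p0
      [Ax] p0 ⊢ p0

Result: YES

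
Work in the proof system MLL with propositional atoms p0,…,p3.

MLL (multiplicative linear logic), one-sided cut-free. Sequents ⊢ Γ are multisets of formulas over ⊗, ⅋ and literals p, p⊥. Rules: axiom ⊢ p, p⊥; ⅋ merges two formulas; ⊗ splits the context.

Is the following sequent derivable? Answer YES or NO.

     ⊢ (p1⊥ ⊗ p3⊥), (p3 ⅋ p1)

Derivation (root first):
[⅋]  ⊢ (p1⊥ ⊗ p3⊥), (p3 ⅋ p1)
  [⊗]  ⊢ p1, p3, (p1⊥ ⊗ p3⊥)
    [Ax]  ⊢ p1, p1⊥
    [Ax]  ⊢ p3, p3⊥

Result: YES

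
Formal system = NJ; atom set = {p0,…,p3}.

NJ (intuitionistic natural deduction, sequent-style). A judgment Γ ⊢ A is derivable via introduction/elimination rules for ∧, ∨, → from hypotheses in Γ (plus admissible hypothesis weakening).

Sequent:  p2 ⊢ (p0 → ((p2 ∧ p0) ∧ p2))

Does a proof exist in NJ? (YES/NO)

Proof tree:
[→I] p2 ⊢ (p0 → ((p2 ∧ p0) ∧ p2))
  [∧I] p2, p0 ⊢ ((p2 ∧ p0) ∧ p2)
    [∧I] p2, p0 ⊢ (p2 ∧ p0)
      [Ax] p2 ⊢ p2
      [Ax] p0 ⊢ p0
    [Ax] p2 ⊢ p2

Result: YES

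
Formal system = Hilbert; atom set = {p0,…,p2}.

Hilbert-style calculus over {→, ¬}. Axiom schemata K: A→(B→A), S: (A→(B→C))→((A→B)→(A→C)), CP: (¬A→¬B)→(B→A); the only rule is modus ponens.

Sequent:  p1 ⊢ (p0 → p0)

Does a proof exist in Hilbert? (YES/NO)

Derivation (root first):
[MP] p1 ⊢ (p0 → p0)
  [MP]  ⊢ ((p0 → p1) → (p0 → p0))
    [S]  ⊢ ((p0 → (p1 → p0)) → ((p0 → p1) → (p0 → p0)))
    [K]  ⊢ (p0 → (p1 → p0))
  [MP] p1 ⊢ (p0 → p1)
    [K]  ⊢ (p1 → (p0 → p1))
    [Hyp] p1 ⊢ p1

Result: YES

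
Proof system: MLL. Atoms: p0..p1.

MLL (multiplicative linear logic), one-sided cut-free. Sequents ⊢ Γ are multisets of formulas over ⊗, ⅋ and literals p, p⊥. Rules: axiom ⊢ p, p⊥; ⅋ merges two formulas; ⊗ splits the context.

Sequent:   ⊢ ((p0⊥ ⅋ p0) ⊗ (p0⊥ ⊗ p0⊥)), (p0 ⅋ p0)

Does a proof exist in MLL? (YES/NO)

Proof tree:
[⅋]  ⊢ ((p0⊥ ⅋ p0) ⊗ (p0⊥ ⊗ p0⊥)), (p0 ⅋ p0)
  [⊗]  ⊢ p0, p0, ((p0⊥ ⅋ p0) ⊗ (p0⊥ ⊗ p0⊥))
    [⅋]  ⊢ (p0⊥ ⅋ p0)
      [Ax]  ⊢ p0, p0⊥
    [⊗]  ⊢ p0, p0, (p0⊥ ⊗ p0⊥)
      [Ax]  ⊢ p0, p0⊥
      [Ax]  ⊢ p0, p0⊥

Result: YES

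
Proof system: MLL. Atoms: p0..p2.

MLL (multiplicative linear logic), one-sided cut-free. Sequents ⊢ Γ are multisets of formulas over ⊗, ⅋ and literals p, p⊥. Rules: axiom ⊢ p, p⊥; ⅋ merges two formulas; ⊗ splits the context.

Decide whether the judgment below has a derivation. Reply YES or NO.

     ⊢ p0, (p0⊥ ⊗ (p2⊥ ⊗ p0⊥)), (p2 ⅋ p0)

Proof tree:
[⅋]  ⊢ p0, (p0⊥ ⊗ (p2⊥ ⊗ p0⊥)), (p2 ⅋ p0)
  [⊗]  ⊢ p0, p2, p0, (p0⊥ ⊗ (p2⊥ ⊗ p0⊥))
    [Ax]  ⊢ p0, p0⊥
    [⊗]  ⊢ p2, p0, (p2⊥ ⊗ p0⊥)
      [Ax]  ⊢ p2, p2⊥
      [Ax]  ⊢ p0, p0⊥

Result: YES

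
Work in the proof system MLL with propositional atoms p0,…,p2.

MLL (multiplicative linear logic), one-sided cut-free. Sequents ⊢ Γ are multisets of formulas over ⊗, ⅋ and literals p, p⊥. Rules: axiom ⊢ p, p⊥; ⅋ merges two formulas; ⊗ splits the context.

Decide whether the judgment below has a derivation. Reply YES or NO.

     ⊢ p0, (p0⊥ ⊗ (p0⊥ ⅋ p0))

Proof tree:
[⊗]  ⊢ p0, (p0⊥ ⊗ (p0⊥ ⅋ p0))
  [Ax]  ⊢ p0, p0⊥
  [⅋]  ⊢ (p0⊥ ⅋ p0)
    [Ax]  ⊢ p0, p0⊥

Result: YES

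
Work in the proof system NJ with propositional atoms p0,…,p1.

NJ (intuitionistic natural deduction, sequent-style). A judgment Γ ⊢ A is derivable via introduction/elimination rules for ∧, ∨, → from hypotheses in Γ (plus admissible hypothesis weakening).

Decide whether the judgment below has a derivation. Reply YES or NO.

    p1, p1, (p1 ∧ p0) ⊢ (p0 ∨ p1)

Derivation (root first):
[∨I₂] p1, p1, (p1 ∧ p0) ⊢ (p0 ∨ p1)
  [Wk] p1, p1, (p1 ∧ p0) ⊢ p1
    [Wk] p1, p1 ⊢ p1
      [Ax] p1 ⊢ p1

Result: YES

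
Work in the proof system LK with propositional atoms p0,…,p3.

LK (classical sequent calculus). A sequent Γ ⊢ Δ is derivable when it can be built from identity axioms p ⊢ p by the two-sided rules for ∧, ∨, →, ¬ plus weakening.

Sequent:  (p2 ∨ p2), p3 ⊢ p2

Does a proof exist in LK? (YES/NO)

Proof tree:
[WL] (p2 ∨ p2), p3 ⊢ p2
  [∨L] (p2 ∨ p2) ⊢ p2
    [Ax] p2 ⊢ p2
    [Ax] p2 ⊢ p2

Result: YES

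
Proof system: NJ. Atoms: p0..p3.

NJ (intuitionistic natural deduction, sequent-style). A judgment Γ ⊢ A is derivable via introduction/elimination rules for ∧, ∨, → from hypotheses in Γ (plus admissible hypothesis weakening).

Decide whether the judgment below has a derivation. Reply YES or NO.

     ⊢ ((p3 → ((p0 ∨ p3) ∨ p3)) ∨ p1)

Proof tree:
[∨I₁]  ⊢ ((p3 → ((p0 ∨ p3) ∨ p3)) ∨ p1)
  [→I]  ⊢ (p3 → ((p0 ∨ p3) ∨ p3))
    [∨I₁] p3 ⊢ ((p0 ∨ p3) ∨ p3)
      [∨I₂] p3 ⊢ (p0 ∨ p3)
        [Ax] p3 ⊢ p3

Result: YES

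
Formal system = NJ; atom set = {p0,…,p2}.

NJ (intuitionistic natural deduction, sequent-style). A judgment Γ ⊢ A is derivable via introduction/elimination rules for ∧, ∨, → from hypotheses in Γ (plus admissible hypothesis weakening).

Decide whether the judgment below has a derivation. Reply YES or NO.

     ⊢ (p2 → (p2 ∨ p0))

Proof tree:
[→I]  ⊢ (p2 → (p2 ∨ p0))
  [∨I₁] p2 ⊢ (p2 ∨ p0)
    [Ax] p2 ⊢ p2

Result: YES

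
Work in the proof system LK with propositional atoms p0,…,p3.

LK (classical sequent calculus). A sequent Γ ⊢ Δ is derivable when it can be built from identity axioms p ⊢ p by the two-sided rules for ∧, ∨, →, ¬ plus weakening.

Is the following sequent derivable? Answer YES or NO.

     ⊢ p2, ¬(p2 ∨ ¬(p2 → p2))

Derivation (root first):
[¬R]  ⊢ p2, ¬(p2 ∨ ¬(p2 → p2))
  [∨L] (p2 ∨ ¬(p2 → p2)) ⊢ p2
    [Ax] p2 ⊢ p2
    [¬L] ¬(p2 → p2) ⊢ 
      [→R]  ⊢ (p2 → p2)
        [Ax] p2 ⊢ p2

Result: YES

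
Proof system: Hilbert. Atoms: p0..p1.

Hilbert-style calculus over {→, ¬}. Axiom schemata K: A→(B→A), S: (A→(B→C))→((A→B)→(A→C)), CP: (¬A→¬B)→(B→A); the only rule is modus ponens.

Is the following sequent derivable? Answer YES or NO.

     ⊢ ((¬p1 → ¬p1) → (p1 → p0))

Enumerate valuations to refute Γ ⊢ Δ:
  v=00: Γ:[] Δ:[((¬p1 → ¬p1) → (p1 → p0))=T] refutes=False
  v=01: Γ:[] Δ:[((¬p1 → ¬p1) → (p1 → p0))=F] refutes=True  ← countermodel

Result: NO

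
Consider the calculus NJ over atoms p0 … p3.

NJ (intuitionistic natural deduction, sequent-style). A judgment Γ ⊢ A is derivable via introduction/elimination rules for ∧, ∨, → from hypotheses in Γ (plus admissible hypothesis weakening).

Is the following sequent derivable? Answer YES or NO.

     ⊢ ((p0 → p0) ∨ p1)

Derivation trace:
[∨I₁]  ⊢ ((p0 → p0) ∨ p1)
  [→I]  ⊢ (p0 → p0)
    [Ax] p0 ⊢ p0

Result: YES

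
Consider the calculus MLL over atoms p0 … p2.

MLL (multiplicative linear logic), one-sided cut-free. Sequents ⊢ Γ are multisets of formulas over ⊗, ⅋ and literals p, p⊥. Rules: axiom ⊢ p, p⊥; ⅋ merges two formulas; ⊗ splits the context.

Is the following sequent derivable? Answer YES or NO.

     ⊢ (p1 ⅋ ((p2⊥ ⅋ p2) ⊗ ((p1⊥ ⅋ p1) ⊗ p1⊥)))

Proof tree:
[⅋]  ⊢ (p1 ⅋ ((p2⊥ ⅋ p2) ⊗ ((p1⊥ ⅋ p1) ⊗ p1⊥)))
  [⊗]  ⊢ p1, ((p2⊥ ⅋ p2) ⊗ ((p1⊥ ⅋ p1) ⊗ p1⊥))
    [⅋]  ⊢ (p2⊥ ⅋ p2)
      [Ax]  ⊢ p2, p2⊥
    [⊗]  ⊢ p1, ((p1⊥ ⅋ p1) ⊗ p1⊥)
      [⅋]  ⊢ (p1⊥ ⅋ p1)
        [Ax]  ⊢ p1, p1⊥
      [Ax]  ⊢ p1, p1⊥

Result: YES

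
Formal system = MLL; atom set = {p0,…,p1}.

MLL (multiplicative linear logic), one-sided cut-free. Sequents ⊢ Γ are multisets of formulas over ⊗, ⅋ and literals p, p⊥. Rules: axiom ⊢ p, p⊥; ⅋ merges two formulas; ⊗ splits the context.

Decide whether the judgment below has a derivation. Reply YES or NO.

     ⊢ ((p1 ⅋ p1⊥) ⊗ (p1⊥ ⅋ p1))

Derivation (root first):
[⊗]  ⊢ ((p1 ⅋ p1⊥) ⊗ (p1⊥ ⅋ p1))
  [⅋]  ⊢ (p1 ⅋ p1⊥)
    [Ax]  ⊢ p1, p1⊥
  [⅋]  ⊢ (p1⊥ ⅋ p1)
    [Ax]  ⊢ p1, p1⊥

Result: YES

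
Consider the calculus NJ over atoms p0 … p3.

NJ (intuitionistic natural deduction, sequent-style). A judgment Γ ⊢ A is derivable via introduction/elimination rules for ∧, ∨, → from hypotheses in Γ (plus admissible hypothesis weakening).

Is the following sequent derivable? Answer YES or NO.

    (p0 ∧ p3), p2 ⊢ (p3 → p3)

Proof tree:
[→I] (p0 ∧ p3), p2 ⊢ (p3 → p3)
  [Wk] p3, (p0 ∧ p3), p2 ⊢ p3
    [Wk] p3, (p0 ∧ p3) ⊢ p3
      [Ax] p3 ⊢ p3

Result: YES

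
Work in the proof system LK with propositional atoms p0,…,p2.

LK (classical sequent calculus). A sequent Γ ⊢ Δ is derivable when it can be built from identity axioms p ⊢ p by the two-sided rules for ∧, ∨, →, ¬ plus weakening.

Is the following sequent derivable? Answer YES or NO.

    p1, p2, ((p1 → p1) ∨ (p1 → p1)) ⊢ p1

Derivation (root first):
[∨L] p1, p2, ((p1 → p1) ∨ (p1 → p1)) ⊢ p1
  [→L] p1, p2, (p1 → p1) ⊢ p1
    [WL] p1, p2 ⊢ p1
      [Ax] p1 ⊢ p1
    [Ax] p1 ⊢ p1
  [→L] p1, p2, (p1 → p1) ⊢ p1
    [WL] p1, p2 ⊢ p1
      [Ax] p1 ⊢ p1
    [Ax] p1 ⊢ p1

Result: YES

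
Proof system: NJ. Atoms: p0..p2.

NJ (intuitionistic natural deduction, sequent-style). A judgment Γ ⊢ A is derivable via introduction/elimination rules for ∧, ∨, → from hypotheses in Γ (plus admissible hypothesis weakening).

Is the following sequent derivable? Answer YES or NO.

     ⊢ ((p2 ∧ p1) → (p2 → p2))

Proof tree:
[→I]  ⊢ ((p2 ∧ p1) → (p2 → p2))
  [Wk] (p2 ∧ p1) ⊢ (p2 → p2)
    [→I]  ⊢ (p2 → p2)
      [Ax] p2 ⊢ p2

Result: YES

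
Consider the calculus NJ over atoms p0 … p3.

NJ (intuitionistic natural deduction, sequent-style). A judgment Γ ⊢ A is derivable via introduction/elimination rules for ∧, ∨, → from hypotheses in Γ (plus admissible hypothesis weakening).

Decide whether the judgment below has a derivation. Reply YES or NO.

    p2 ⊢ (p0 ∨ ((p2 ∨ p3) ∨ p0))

Proof tree:
[∨I₂] p2 ⊢ (p0 ∨ ((p2 ∨ p3) ∨ p0))
  [∨I₁] p2 ⊢ ((p2 ∨ p3) ∨ p0)
    [∨I₁] p2 ⊢ (p2 ∨ p3)
      [Ax] p2 ⊢ p2

Result: YES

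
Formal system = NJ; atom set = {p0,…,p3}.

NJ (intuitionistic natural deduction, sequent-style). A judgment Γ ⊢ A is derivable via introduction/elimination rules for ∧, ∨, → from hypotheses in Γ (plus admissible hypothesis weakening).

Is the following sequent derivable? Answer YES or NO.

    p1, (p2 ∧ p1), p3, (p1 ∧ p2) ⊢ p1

Proof tree:
[Wk] p1, (p2 ∧ p1), p3, (p1 ∧ p2) ⊢ p1
  [Wk] p1, (p2 ∧ p1), p3 ⊢ p1
    [Wk] p1, (p2 ∧ p1) ⊢ p1
      [Ax] p1 ⊢ p1

Result: YES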